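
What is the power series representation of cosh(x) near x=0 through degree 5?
x^4/24 + x^2/2 + 1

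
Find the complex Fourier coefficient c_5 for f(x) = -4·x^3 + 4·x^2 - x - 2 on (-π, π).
Compute the real Fourier coefficients first: a_5 = -16/25, b_5 = -8·π^2/5 - 2/125.
Then c_5 = (a_5 − i·b_5)/2 = -8/25 + i/125 + 4·i·π^2/5.

Final answer: -8/25 + i/125 + 4·i·π^2/5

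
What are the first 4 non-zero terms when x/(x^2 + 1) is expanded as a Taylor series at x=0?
-x^7 + x^5 - x^3 + x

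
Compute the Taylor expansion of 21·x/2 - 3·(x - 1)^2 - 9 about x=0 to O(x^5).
-3·x^2 + 33·x/2 - 12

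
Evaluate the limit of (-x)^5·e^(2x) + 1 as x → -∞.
The product is a 0·∞ indeterminate form at x → -∞.
Rewrite the product as (-x)^5 / e^(-2x) (an ∞/∞ form) and apply L'Hôpital, or use the standard hierarchy e^(2|x|) ≫ |(-x)^5| as x → -∞.
The indeterminate product → 0, so the limit = 1.

Final answer: 1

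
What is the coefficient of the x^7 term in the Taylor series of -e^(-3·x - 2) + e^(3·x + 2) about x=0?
Expand to order 7: -e^(-3·x - 2) + e^(3·x + 2) = x^7·(243·e^(-2)/560 + 243·e^(2)/560) + x^6·(-81·e^(-2)/80 + 81·e^(2)/80) + x^5·(81·e^(-2)/40 + 81·e^(2)/40) + x^4·(-27·e^(-2)/8 + 27·e^(2)/8) + x^3·(9·e^(-2)/2 + 9·e^(2)/2) + x^2·(-9·e^(-2)/2 + 9·e^(2)/2) + x·(3·e^(-2) + 3·e^(2)) - e^(-2) + e^(2) + O(x^8).
The coefficient of x^7 is 243·e^(-2)/560 + 243·e^(2)/560.

Final answer: 243·e^(-2)/560 + 243·e^(2)/560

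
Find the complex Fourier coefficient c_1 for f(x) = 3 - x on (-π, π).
Compute the real Fourier coefficients first: a_1 = 0, b_1 = -2.
Then c_1 = (a_1 − i·b_1)/2 = i.

Final answer: i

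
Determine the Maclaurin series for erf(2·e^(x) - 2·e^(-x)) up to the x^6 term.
2753·x^5/(15·√(π)) - 124·x^3/(3·√(π)) + 8·x/√(π)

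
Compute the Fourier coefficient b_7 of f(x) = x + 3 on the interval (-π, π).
b_7 = (1/π) ∫_{-π}^{π} f(x)·sin(7x) dx.
Evaluate the integral (use parity and integration by parts as needed): b_7 = 2/7.

Final answer: 2/7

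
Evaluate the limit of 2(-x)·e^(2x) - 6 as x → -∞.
The product is a 0·∞ indeterminate form at x → -∞.
Rewrite the product as 2(-x) / e^(-2x) (an ∞/∞ form) and apply L'Hôpital, or use the standard hierarchy e^(2|x|) ≫ |(-x)| as x → -∞.
The indeterminate product → 0, so the limit = -6.

Final answer: -6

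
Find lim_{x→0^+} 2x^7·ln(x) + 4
The product is a 0·∞ indeterminate form at x → 0⁺.
Rewrite the product as 2·ln(x) / x^(-7) and apply L'Hôpital, or use the standard hierarchy x^(-7) ≫ |ln x| as x → 0⁺.
The indeterminate product → 0, so the limit = 4.

Final answer: 4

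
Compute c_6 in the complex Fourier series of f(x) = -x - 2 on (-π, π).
Compute the real Fourier coefficients first: a_6 = 0, b_6 = 1/3.
Then c_6 = (a_6 − i·b_6)/2 = -i/6.

Final answer: -i/6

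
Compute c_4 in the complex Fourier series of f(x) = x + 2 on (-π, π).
Compute the real Fourier coefficients first: a_4 = 0, b_4 = -1/2.
Then c_4 = (a_4 − i·b_4)/2 = i/4.

Final answer: i/4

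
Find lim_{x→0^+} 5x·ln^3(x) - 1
The product is a 0·∞ indeterminate form at x → 0⁺.
Rewrite the product as 5·ln^3(x) / x^(-1) and apply L'Hôpital, or use the standard hierarchy x^(-1) ≫ |ln x|^3 as x → 0⁺.
The indeterminate product → 0, so the limit = -1.

Final answer: -1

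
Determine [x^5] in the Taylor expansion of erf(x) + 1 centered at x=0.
Expand to order 5: erf(x) + 1 = x^5/(5·√(π)) - 2·x^3/(3·√(π)) + 2·x/√(π) + 1 + O(x^6).
The coefficient of x^5 is 1/(5·√(π)).

Final answer: 1/(5·√(π))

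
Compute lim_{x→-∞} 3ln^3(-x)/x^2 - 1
The quotient is an ∞/∞ indeterminate form as x → -∞.
Compare growth rates of the dominant terms (exponentials ≫ polynomials ≫ logarithms), or apply L'Hôpital's rule; the quotient → 0.
Adding the constant: 0 - 1 = -1. Limit = -1.

Final answer: -1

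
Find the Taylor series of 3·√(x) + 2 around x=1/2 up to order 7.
2 + 3·√(2)/2 + 3·√(2)·(x - 1/2)/2 - 3·√(2)·(x - 1/2)^2/4 + 3·√(2)·(x - 1/2)^3/4 - 15·√(2)·(x - 1/2)^4/16 + 21·√(2)·(x - 1/2)^5/16 - 63·√(2)·(x - 1/2)^6/32 + 99·√(2)·(x - 1/2)^7/32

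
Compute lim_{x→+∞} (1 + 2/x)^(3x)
As x → +∞: write (1 + 2/x)^(3x) = ((1 + 2/x)^x)^3 → (e^2)^3 = e^6.
Limit = e^(6).

Final answer: e^(6)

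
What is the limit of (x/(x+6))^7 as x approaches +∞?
As x → +∞: x/(x+6) = 1/(1 + 6/x) → 1, and the 7th power of a limit-1 base also → 1.
Limit = 1.

Final answer: 1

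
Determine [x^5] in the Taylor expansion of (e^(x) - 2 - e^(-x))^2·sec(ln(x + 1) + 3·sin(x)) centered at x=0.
Expand to order 5: (e^(x) - 2 - e^(-x))^2·sec(ln(x + 1) + 3·sin(x)) = -2757·x^5/5 + 521·x^4/2 - 220·x^3/3 + 36·x^2 - 8·x + 4 + O(x^6).
The coefficient of x^5 is -2757/5.

Final answer: -2757/5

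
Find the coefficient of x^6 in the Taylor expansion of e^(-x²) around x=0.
Expand to order 6: e^(-x²) = -x^6/6 + x^4/2 - x^2 + 1 + O(x^7).
The coefficient of x^6 is -1/6.

Final answer: -1/6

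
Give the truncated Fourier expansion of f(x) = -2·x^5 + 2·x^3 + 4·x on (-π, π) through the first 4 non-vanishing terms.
(-496 - 4·π^4 + 84·π^2)·sin(x) + (-12·π^2 + 14 + 2·π^4)·sin(2·x) + (-4·π^4/3 - 16/81 + 116·π^2/27)·sin(3·x) + (-9·π^2/4 - 37/32 + π^4)·sin(4·x)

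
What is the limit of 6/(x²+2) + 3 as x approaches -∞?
Evaluate the dominant behaviour as x → -∞; each term tends to a finite value or vanishes.
Limit = 3.

Final answer: 3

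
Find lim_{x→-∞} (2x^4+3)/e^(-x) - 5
The quotient is an ∞/∞ indeterminate form as x → -∞.
Compare growth rates of the dominant terms (exponentials ≫ polynomials ≫ logarithms), or apply L'Hôpital's rule; the quotient → 0.
Adding the constant: 0 - 5 = -5. Limit = -5.

Final answer: -5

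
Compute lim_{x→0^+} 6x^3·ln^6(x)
This is a 0·∞ indeterminate form at x → 0⁺.
Rewrite the product as 6·ln^6(x) / x^(-3) and apply L'Hôpital, or use the standard hierarchy x^(-3) ≫ |ln x|^6 as x → 0⁺.
The indeterminate product → 0, so the limit = 0.

Final answer: 0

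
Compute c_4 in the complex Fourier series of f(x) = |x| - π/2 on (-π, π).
Compute the real Fourier coefficients first: a_4 = 0, b_4 = 0.
Then c_4 = (a_4 − i·b_4)/2 = 0.

Final answer: 0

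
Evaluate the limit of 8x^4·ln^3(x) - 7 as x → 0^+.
The product is a 0·∞ indeterminate form at x → 0⁺.
Rewrite the product as 8·ln^3(x) / x^(-4) and apply L'Hôpital, or use the standard hierarchy x^(-4) ≫ |ln x|^3 as x → 0⁺.
The indeterminate product → 0, so the limit = -7.

Final answer: -7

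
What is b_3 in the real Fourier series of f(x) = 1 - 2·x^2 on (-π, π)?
b_3 = (1/π) ∫_{-π}^{π} f(x)·sin(3x) dx.
Evaluate the integral (use parity and integration by parts as needed): b_3 = 0.

Final answer: 0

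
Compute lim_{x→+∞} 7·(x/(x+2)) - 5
Evaluate the dominant behaviour as x → +∞; each term tends to a finite value or vanishes.
Limit = 2.

Final answer: 2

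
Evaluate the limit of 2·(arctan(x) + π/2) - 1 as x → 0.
Direct substitution at x = 0 gives -1 + π.

Final answer: -1 + π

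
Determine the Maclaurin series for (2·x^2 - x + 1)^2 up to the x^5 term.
4·x^4 - 4·x^3 + 5·x^2 - 2·x + 1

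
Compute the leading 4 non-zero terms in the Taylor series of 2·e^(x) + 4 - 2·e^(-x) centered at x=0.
x^5/30 + 2·x^3/3 + 4·x + 4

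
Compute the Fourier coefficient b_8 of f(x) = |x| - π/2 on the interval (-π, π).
b_8 = (1/π) ∫_{-π}^{π} f(x)·sin(8x) dx.
Evaluate the integral (use parity and integration by parts as needed): b_8 = 0.

Final answer: 0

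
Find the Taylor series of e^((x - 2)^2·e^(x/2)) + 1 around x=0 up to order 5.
35·x^5·e^(4)/192 - 31·x^4·e^(4)/96 - x^3·e^(4)/4 + 3·x^2·e^(4)/2 - 2·x·e^(4) + 1 + e^(4)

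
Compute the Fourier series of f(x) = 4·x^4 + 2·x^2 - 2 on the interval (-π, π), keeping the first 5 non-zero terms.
(184 - 32·π^2)·cos(x) + (-10 + 8·π^2)·cos(2·x) + (40/27 - 32·π^2/9)·cos(3·x) + (-1/4 + 2·π^2)·cos(4·x) - 2 + 2·π^2/3 + 4·π^4/5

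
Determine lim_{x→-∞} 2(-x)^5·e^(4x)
This is a 0·∞ indeterminate form at x → -∞.
Rewrite the product as 2(-x)^5 / e^(-4x) (an ∞/∞ form) and apply L'Hôpital, or use the standard hierarchy e^(4|x|) ≫ |(-x)^5| as x → -∞.
The indeterminate product → 0, so the limit = 0.

Final answer: 0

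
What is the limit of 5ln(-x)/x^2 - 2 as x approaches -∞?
The quotient is an ∞/∞ indeterminate form as x → -∞.
Compare growth rates of the dominant terms (exponentials ≫ polynomials ≫ logarithms), or apply L'Hôpital's rule; the quotient → 0.
Adding the constant: 0 - 2 = -2. Limit = -2.

Final answer: -2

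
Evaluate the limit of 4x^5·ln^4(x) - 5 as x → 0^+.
The product is a 0·∞ indeterminate form at x → 0⁺.
Rewrite the product as 4·ln^4(x) / x^(-5) and apply L'Hôpital, or use the standard hierarchy x^(-5) ≫ |ln x|^4 as x → 0⁺.
The indeterminate product → 0, so the limit = -5.

Final answer: -5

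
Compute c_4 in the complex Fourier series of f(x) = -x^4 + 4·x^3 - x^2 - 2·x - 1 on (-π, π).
Compute the real Fourier coefficients first: a_4 = -π^2/2 - 1/16, b_4 = 7/4 - 2·π^2.
Then c_4 = (a_4 − i·b_4)/2 = -π^2/4 - 1/32 - 7·i/8 + i·π^2.

Final answer: -π^2/4 - 1/32 - 7·i/8 + i·π^2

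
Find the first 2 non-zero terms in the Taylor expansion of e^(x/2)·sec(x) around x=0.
x/2 + 1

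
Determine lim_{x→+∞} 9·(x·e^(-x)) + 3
Evaluate the dominant behaviour as x → +∞; each term tends to a finite value or vanishes.
Limit = 3.

Final answer: 3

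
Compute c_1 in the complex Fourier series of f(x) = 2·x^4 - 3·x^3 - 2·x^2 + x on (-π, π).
Compute the real Fourier coefficients first: a_1 = 104 - 16·π^2, b_1 = 38 - 6·π^2.
Then c_1 = (a_1 − i·b_1)/2 = -8·π^2 + 52 - 19·i + 3·i·π^2.

Final answer: -8·π^2 + 52 - 19·i + 3·i·π^2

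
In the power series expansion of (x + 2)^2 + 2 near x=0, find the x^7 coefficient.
Expand to order 7: (x + 2)^2 + 2 = x^2 + 4·x + 6 + O(x^8).
The coefficient of x^7 is 0.

Final answer: 0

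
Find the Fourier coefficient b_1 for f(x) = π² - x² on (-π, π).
b_1 = (1/π) ∫_{-π}^{π} f(x)·sin(1x) dx.
Evaluate the integral (use parity and integration by parts as needed): b_1 = 0.

Final answer: 0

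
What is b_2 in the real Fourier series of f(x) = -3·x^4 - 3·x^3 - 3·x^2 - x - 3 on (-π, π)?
b_2 = (1/π) ∫_{-π}^{π} f(x)·sin(2x) dx.
Evaluate the integral (use parity and integration by parts as needed): b_2 = -7/2 + 3·π^2.

Final answer: -7/2 + 3·π^2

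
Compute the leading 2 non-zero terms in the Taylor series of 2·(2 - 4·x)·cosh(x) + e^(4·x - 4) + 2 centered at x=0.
x·(-8 + 4·e^(-4)) + e^(-4) + 6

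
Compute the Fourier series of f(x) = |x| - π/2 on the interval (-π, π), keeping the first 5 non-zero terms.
-4·cos(x)/π - 4·cos(3·x)/(9·π) - 4·cos(5·x)/(25·π) - 4·cos(7·x)/(49·π) - 4·cos(9·x)/(81·π)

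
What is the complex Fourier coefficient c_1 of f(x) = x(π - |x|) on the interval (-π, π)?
Compute the real Fourier coefficients first: a_1 = 0, b_1 = 8/π.
Then c_1 = (a_1 − i·b_1)/2 = -4·i/π.

Final answer: -4·i/π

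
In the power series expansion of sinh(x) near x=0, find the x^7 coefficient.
Expand to order 7: sinh(x) = x^7/5040 + x^5/120 + x^3/6 + x + O(x^8).
The coefficient of x^7 is 1/5040.

Final answer: 1/5040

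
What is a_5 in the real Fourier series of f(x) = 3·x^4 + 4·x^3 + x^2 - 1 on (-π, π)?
a_5 = (1/π) ∫_{-π}^{π} f(x)·cos(5x) dx.
Evaluate the integral (use parity and integration by parts as needed): a_5 = 44/625 - 24·π^2/25.

Final answer: 44/625 - 24·π^2/25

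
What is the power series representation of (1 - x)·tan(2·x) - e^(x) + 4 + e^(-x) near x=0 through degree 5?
17·x^5/4 - 8·x^4/3 + 7·x^3/3 - 2·x^2 + 4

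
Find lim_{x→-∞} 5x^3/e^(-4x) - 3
The quotient is an ∞/∞ indeterminate form as x → -∞.
Compare growth rates of the dominant terms (exponentials ≫ polynomials ≫ logarithms), or apply L'Hôpital's rule; the quotient → 0.
Adding the constant: 0 - 3 = -3. Limit = -3.

Final answer: -3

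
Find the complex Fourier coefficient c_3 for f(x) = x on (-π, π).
Compute the real Fourier coefficients first: a_3 = 0, b_3 = 2/3.
Then c_3 = (a_3 − i·b_3)/2 = -i/3.

Final answer: -i/3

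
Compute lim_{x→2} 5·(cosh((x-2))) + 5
Direct substitution at x = 2 gives 10.

Final answer: 10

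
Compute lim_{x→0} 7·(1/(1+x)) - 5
Direct substitution at x = 0 gives 2.

Final answer: 2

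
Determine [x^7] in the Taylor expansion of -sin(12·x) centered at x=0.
Expand to order 7: -sin(12·x) = 248832·x^7/35 - 10368·x^5/5 + 288·x^3 - 12·x + O(x^8).
The coefficient of x^7 is 248832/35.

Final answer: 248832/35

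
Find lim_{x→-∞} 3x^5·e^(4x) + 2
The product is a 0·∞ indeterminate form at x → -∞.
Rewrite the product as 3x^5 / e^(-4x) (an ∞/∞ form) and apply L'Hôpital, or use the standard hierarchy e^(4|x|) ≫ |x^5| as x → -∞.
The indeterminate product → 0, so the limit = 2.

Final answer: 2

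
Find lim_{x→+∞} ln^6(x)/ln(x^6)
This is an ∞/∞ indeterminate form as x → +∞.
Write ln(x^6) = 6·ln(x), reducing the quotient to ln^5(x)/6 → ∞.
Limit = ∞.

Final answer: ∞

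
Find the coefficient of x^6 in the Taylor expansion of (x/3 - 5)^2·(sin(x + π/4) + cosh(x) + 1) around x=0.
Expand to order 6: (x/3 - 5)^2·(sin(x + π/4) + cosh(x) + 1) = x^6·(17/432 - 25·√(2)/864) + x^5·(-5/36 + 11·√(2)/432) + x^4·(37·√(2)/48 + 79/72) + x^3·(-43·√(2)/36 - 5/3) + x^2·(229/18 - 283·√(2)/36) + x·(-20/3 + 65·√(2)/6) + 25·√(2)/2 + 50 + O(x^7).
The coefficient of x^6 is 17/432 - 25·√(2)/864.

Final answer: 17/432 - 25·√(2)/864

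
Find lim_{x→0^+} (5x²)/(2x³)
Both numerator and denominator → 0 as x → 0^+; this is a 0/0 indeterminate form.
Expand each to leading order near x = 0: numerator ~ 5·x^2, denominator ~ 2·x^3.
The limit of the ratio is ∞.

Final answer: ∞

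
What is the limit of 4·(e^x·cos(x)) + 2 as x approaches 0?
Direct substitution at x = 0 gives 6.

Final answer: 6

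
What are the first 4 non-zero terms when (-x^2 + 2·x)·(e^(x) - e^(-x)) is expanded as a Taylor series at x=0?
-x^5/3 + 2·x^4/3 - 2·x^3 + 4·x^2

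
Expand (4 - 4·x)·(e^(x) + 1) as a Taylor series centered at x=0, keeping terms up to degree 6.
-x^6/36 - 2·x^5/15 - x^4/2 - 4·x^3/3 - 2·x^2 - 4·x + 8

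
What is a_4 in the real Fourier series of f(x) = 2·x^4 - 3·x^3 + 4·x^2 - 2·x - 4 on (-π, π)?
a_4 = (1/π) ∫_{-π}^{π} f(x)·cos(4x) dx.
Evaluate the integral (use parity and integration by parts as needed): a_4 = 5/8 + π^2.

Final answer: 5/8 + π^2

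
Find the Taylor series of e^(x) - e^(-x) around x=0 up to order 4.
x^3/3 + 2·x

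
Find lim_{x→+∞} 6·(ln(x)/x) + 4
Evaluate the dominant behaviour as x → +∞; each term tends to a finite value or vanishes.
Limit = 4.

Final answer: 4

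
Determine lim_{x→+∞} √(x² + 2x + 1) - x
This is an ∞ − ∞ indeterminate form.
Multiply and divide by the conjugate √(x²+2x + 1) + x; the x² terms cancel, leaving (2x + 1)/(√(x²+2x + 1)+x) → 2/2 = 1.
Limit = 1.

Final answer: 1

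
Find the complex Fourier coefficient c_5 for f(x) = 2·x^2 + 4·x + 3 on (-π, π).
Compute the real Fourier coefficients first: a_5 = -8/25, b_5 = 8/5.
Then c_5 = (a_5 − i·b_5)/2 = -4/25 - 4·i/5.

Final answer: -4/25 - 4·i/5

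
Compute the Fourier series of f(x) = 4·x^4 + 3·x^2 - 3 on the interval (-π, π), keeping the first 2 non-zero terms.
(180 - 32·π^2)·cos(x) - 3 + π^2 + 4·π^4/5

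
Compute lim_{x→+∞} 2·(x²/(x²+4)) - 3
Evaluate the dominant behaviour as x → +∞; each term tends to a finite value or vanishes.
Limit = -1.

Final answer: -1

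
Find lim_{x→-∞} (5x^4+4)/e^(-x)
This is an ∞/∞ indeterminate form as x → -∞.
Compare growth rates of the dominant terms (exponentials ≫ polynomials ≫ logarithms), or apply L'Hôpital's rule; the quotient → 0.
Limit = 0.

Final answer: 0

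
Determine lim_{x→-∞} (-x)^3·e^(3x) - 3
The product is a 0·∞ indeterminate form at x → -∞.
Rewrite the product as (-x)^3 / e^(-3x) (an ∞/∞ form) and apply L'Hôpital, or use the standard hierarchy e^(3|x|) ≫ |(-x)^3| as x → -∞.
The indeterminate product → 0, so the limit = -3.

Final answer: -3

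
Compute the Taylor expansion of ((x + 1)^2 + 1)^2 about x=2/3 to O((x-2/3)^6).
1156/81 + 680·(x - 2/3)/27 + 56·(x - 2/3)^2/3 + 20·(x - 2/3)^3/3 + (x - 2/3)^4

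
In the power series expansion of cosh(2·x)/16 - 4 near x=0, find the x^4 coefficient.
Expand to order 4: cosh(2·x)/16 - 4 = x^4/24 + x^2/8 - 63/16 + O(x^5).
The coefficient of x^4 is 1/24.

Final answer: 1/24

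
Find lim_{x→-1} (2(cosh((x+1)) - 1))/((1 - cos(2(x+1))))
Both numerator and denominator → 0 as x → -1; this is a 0/0 indeterminate form.
Expand each to leading order near x = -1: numerator ~ (x + 1)^2, denominator ~ 2·(x + 1)^2.
The limit of the ratio is 1/2.

Final answer: 1/2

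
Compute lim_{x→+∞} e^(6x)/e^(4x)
This is an ∞/∞ indeterminate form as x → +∞.
Rewrite e^(6x)/e^(4x) = e^((6−4)x) = e^(2x); the exponent coefficient is 2 > 0 so e^(2x) → ∞.
Limit = ∞.

Final answer: ∞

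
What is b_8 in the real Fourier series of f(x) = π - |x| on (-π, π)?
b_8 = (1/π) ∫_{-π}^{π} f(x)·sin(8x) dx.
Evaluate the integral (use parity and integration by parts as needed): b_8 = 0.

Final answer: 0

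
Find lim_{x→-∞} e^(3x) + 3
Evaluate the dominant behaviour as x → -∞; each term tends to a finite value or vanishes.
Limit = 3.

Final answer: 3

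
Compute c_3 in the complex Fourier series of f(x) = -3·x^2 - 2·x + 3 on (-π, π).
Compute the real Fourier coefficients first: a_3 = 4/3, b_3 = -4/3.
Then c_3 = (a_3 − i·b_3)/2 = 2/3 + 2·i/3.

Final answer: 2/3 + 2·i/3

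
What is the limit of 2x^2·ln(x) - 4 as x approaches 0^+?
The product is a 0·∞ indeterminate form at x → 0⁺.
Rewrite the product as 2·ln(x) / x^(-2) and apply L'Hôpital, or use the standard hierarchy x^(-2) ≫ |ln x| as x → 0⁺.
The indeterminate product → 0, so the limit = -4.

Final answer: -4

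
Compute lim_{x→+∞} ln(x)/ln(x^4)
This is an ∞/∞ indeterminate form as x → +∞.
Write ln(x^4) = 4·ln(x), reducing the quotient to 1/4.
Limit = 1/4.

Final answer: 1/4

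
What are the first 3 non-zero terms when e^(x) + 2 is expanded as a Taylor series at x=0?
x^2/2 + x + 3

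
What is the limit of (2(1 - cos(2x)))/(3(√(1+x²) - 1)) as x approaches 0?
Both numerator and denominator → 0 as x → 0; this is a 0/0 indeterminate form.
Expand each to leading order near x = 0: numerator ~ 4·x^2, denominator ~ 3·x^2/2.
The limit of the ratio is 8/3.

Final answer: 8/3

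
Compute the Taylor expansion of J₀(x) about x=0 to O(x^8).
-x^6/2304 + x^4/64 - x^2/4 + 1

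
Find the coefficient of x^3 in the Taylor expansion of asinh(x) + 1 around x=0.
Expand to order 3: asinh(x) + 1 = -x^3/6 + x + 1 + O(x^4).
The coefficient of x^3 is -1/6.

Final answer: -1/6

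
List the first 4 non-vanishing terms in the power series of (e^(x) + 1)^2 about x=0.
5·x^3/3 + 3·x^2 + 4·x + 4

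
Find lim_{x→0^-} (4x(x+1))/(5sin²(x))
Both numerator and denominator → 0 as x → 0^-; this is a 0/0 indeterminate form.
Expand each to leading order near x = 0: numerator ~ 4·x, denominator ~ 5·x^2.
The limit of the ratio is -∞.

Final answer: -∞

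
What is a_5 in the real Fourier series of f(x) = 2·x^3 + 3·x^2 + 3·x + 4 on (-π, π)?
a_5 = (1/π) ∫_{-π}^{π} f(x)·cos(5x) dx.
Evaluate the integral (use parity and integration by parts as needed): a_5 = -12/25.

Final answer: -12/25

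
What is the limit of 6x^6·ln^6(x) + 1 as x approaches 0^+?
The product is a 0·∞ indeterminate form at x → 0⁺.
Rewrite the product as 6·ln^6(x) / x^(-6) and apply L'Hôpital, or use the standard hierarchy x^(-6) ≫ |ln x|^6 as x → 0⁺.
The indeterminate product → 0, so the limit = 1.

Final answer: 1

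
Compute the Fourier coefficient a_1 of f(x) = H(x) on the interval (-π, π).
a_1 = (1/π) ∫_{-π}^{π} f(x)·cos(1x) dx.
Evaluate the integral (use parity and integration by parts as needed): a_1 = 0.

Final answer: 0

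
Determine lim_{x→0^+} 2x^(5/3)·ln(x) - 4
The product is a 0·∞ indeterminate form at x → 0⁺.
Rewrite the product as 2·ln(x) / x^(-5/3) and apply L'Hôpital, or use the standard hierarchy x^(-5/3) ≫ |ln x| as x → 0⁺.
The indeterminate product → 0, so the limit = -4.

Final answer: -4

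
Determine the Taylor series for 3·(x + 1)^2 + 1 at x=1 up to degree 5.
13 + 12·(x - 1) + 3·(x - 1)^2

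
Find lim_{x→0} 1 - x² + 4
Direct substitution at x = 0 gives 5.

Final answer: 5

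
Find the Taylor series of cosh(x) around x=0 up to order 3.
x^2/2 + 1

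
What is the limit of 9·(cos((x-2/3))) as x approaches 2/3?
Direct substitution at x = 2/3 gives 9.

Final answer: 9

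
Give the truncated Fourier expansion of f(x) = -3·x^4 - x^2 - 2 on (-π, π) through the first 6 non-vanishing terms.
(-140 + 24·π^2)·cos(x) + (8 - 6·π^2)·cos(2·x) + (-4/3 + 8·π^2/3)·cos(3·x) + (5/16 - 3·π^2/2)·cos(4·x) + (-44/625 + 24·π^2/25)·cos(5·x) - 3·π^4/5 - π^2/3 - 2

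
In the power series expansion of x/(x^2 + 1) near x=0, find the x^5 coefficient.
Expand to order 5: x/(x^2 + 1) = x^5 - x^3 + x + O(x^6).
The coefficient of x^5 is 1.

Final answer: 1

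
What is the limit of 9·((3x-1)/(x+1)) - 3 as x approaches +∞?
Evaluate the dominant behaviour as x → +∞; each term tends to a finite value or vanishes.
Limit = 24.

Final answer: 24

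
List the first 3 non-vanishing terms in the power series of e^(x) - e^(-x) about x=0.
x^5/60 + x^3/3 + 2·x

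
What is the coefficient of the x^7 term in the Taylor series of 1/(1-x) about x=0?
Expand to order 7: 1/(1-x) = x^7 + x^6 + x^5 + x^4 + x^3 + x^2 + x + 1 + O(x^8).
The coefficient of x^7 is 1.

Final answer: 1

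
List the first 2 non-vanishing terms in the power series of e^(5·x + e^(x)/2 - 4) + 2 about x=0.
11·x·e^(-7/2)/2 + e^(-7/2) + 2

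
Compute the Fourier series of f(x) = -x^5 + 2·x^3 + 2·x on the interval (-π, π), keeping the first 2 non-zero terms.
(-260 - 2·π^4 + 44·π^2)·sin(x) + (-7·π^2 + 17/2 + π^4)·sin(2·x)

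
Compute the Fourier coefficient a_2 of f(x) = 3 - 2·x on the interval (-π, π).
a_2 = (1/π) ∫_{-π}^{π} f(x)·cos(2x) dx.
Evaluate the integral (use parity and integration by parts as needed): a_2 = 0.

Final answer: 0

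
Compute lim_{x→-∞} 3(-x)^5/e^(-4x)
This is an ∞/∞ indeterminate form as x → -∞.
Compare growth rates of the dominant terms (exponentials ≫ polynomials ≫ logarithms), or apply L'Hôpital's rule; the quotient → 0.
Limit = 0.

Final answer: 0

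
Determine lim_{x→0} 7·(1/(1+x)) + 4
Direct substitution at x = 0 gives 11.

Final answer: 11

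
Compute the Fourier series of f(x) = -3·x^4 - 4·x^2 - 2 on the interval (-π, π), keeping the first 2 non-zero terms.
(-128 + 24·π^2)·cos(x) - 3·π^4/5 - 4·π^2/3 - 2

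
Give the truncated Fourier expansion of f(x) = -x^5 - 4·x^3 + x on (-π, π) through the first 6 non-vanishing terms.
(-2·π^4 - 190 + 32·π^2)·sin(x) + (-π^2 + 1/2 + π^4)·sin(2·x) + (-2·π^4/3 - 32·π^2/27 + 118/81)·sin(3·x) + (-65/64 + 11·π^2/8 + π^4/2)·sin(4·x) + (-2·π^4/5 - 32·π^2/25 + 442/625)·sin(5·x) + (-85/162 + 31·π^2/27 + π^4/3)·sin(6·x)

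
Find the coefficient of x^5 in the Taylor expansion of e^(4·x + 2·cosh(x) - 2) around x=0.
Expand to order 5: e^(4·x + 2·cosh(x) - 2) = 323·x^5/15 + 77·x^4/4 + 44·x^3/3 + 9·x^2 + 4·x + 1 + O(x^6).
The coefficient of x^5 is 323/15.

Final answer: 323/15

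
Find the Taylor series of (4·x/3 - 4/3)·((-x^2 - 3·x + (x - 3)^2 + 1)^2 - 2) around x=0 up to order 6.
108·x^3 - 348·x^2 + 1112·x/3 - 392/3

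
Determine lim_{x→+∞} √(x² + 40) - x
This is an ∞ − ∞ indeterminate form.
Multiply and divide by the conjugate √(x²+40) + x; the x² terms cancel, leaving 40/(√(x²+40)+x) → 0.
Limit = 0.

Final answer: 0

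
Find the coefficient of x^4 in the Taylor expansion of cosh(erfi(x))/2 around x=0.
Expand to order 4: cosh(erfi(x))/2 = x^4·(1/(3·π^2) + 2/(3·π)) + x^2/π + 1/2 + O(x^5).
The coefficient of x^4 is 1/(3·π^2) + 2/(3·π).

Final answer: 1/(3·π^2) + 2/(3·π)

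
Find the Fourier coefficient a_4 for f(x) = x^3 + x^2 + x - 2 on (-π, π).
a_4 = (1/π) ∫_{-π}^{π} f(x)·cos(4x) dx.
Evaluate the integral (use parity and integration by parts as needed): a_4 = 1/4.

Final answer: 1/4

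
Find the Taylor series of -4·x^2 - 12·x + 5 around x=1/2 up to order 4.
-2 - 16·(x - 1/2) - 4·(x - 1/2)^2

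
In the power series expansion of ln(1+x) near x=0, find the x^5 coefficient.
Expand to order 5: ln(1+x) = x^5/5 - x^4/4 + x^3/3 - x^2/2 + x + O(x^6).
The coefficient of x^5 is 1/5.

Final answer: 1/5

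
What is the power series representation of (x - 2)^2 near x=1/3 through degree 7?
25/9 - 10·(x - 1/3)/3 + (x - 1/3)^2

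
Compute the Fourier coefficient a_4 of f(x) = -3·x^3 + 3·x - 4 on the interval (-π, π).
a_4 = (1/π) ∫_{-π}^{π} f(x)·cos(4x) dx.
Evaluate the integral (use parity and integration by parts as needed): a_4 = 0.

Final answer: 0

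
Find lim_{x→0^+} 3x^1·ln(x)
This is a 0·∞ indeterminate form at x → 0⁺.
Rewrite the product as 3·ln(x) / x^(-1) and apply L'Hôpital, or use the standard hierarchy x^(-1) ≫ |ln x| as x → 0⁺.
The indeterminate product → 0, so the limit = 0.

Final answer: 0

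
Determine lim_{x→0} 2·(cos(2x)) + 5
Direct substitution at x = 0 gives 7.

Final answer: 7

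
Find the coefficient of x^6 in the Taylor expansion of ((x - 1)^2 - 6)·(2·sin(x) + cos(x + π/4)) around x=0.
Expand to order 6: ((x - 1)^2 - 6)·(2·sin(x) + cos(x + π/4)) = x^6·(-1/30 + 47·√(2)/1440) + x^5·(-5/12 + √(2)/16) + x^4·(2/3 - 25·√(2)/48) + x^3·(11/3 - 5·√(2)/12) + x^2·(-4 + 11·√(2)/4) + x·(-10 + 3·√(2)/2) - 5·√(2)/2 + O(x^7).
The coefficient of x^6 is -1/30 + 47·√(2)/1440.

Final answer: -1/30 + 47·√(2)/1440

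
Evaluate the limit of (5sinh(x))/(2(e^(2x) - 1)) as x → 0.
Both numerator and denominator → 0 as x → 0; this is a 0/0 indeterminate form.
Expand each to leading order near x = 0: numerator ~ 5·x, denominator ~ 4·x.
The limit of the ratio is 5/4.

Final answer: 5/4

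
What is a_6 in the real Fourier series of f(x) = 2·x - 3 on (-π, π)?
a_6 = (1/π) ∫_{-π}^{π} f(x)·cos(6x) dx.
Evaluate the integral (use parity and integration by parts as needed): a_6 = 0.

Final answer: 0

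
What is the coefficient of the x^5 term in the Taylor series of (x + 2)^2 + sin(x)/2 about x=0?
Expand to order 5: (x + 2)^2 + sin(x)/2 = x^5/240 - x^3/12 + x^2 + 9·x/2 + 4 + O(x^6).
The coefficient of x^5 is 1/240.

Final answer: 1/240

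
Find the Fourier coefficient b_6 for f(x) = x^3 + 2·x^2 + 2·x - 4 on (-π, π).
b_6 = (1/π) ∫_{-π}^{π} f(x)·sin(6x) dx.
Evaluate the integral (use parity and integration by parts as needed): b_6 = -π^2/3 - 11/18.

Final answer: -π^2/3 - 11/18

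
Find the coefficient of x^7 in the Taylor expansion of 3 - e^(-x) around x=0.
Expand to order 7: 3 - e^(-x) = x^7/5040 - x^6/720 + x^5/120 - x^4/24 + x^3/6 - x^2/2 + x + 2 + O(x^8).
The coefficient of x^7 is 1/5040.

Final answer: 1/5040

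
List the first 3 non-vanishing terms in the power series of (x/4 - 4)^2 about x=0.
x^2/16 - 2·x + 16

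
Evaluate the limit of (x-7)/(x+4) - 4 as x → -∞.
Evaluate the dominant behaviour as x → -∞; each term tends to a finite value or vanishes.
Limit = -3.

Final answer: -3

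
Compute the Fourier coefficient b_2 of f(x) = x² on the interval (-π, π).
b_2 = (1/π) ∫_{-π}^{π} f(x)·sin(2x) dx.
Evaluate the integral (use parity and integration by parts as needed): b_2 = 0.

Final answer: 0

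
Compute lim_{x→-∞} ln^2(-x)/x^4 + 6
The quotient is an ∞/∞ indeterminate form as x → -∞.
Compare growth rates of the dominant terms (exponentials ≫ polynomials ≫ logarithms), or apply L'Hôpital's rule; the quotient → 0.
Adding the constant: 0 + 6 = 6. Limit = 6.

Final answer: 6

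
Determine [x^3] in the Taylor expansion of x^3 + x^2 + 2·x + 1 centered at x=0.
Expand to order 3: x^3 + x^2 + 2·x + 1 = x^3 + x^2 + 2·x + 1 + O(x^4).
The coefficient of x^3 is 1.

Final answer: 1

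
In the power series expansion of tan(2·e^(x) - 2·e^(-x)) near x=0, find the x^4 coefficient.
Expand to order 4: tan(2·e^(x) - 2·e^(-x)) = 22·x^3 + 4·x + O(x^5).
The coefficient of x^4 is 0.

Final answer: 0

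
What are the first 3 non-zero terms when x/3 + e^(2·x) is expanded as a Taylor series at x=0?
2·x^2 + 7·x/3 + 1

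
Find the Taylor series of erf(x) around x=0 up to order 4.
-2·x^3/(3·√(π)) + 2·x/√(π)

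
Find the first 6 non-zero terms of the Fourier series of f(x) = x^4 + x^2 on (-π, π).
(44 - 8·π^2)·cos(x) + (-2 + 2·π^2)·cos(2·x) + (4/27 - 8·π^2/9)·cos(3·x) + (1/16 + π^2/2)·cos(4·x) + (-8·π^2/25 - 52/625)·cos(5·x) + π^2/3 + π^4/5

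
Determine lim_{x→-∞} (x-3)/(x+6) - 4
Evaluate the dominant behaviour as x → -∞; each term tends to a finite value or vanishes.
Limit = -3.

Final answer: -3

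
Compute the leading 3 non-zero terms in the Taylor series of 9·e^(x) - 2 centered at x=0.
9·x^2/2 + 9·x + 7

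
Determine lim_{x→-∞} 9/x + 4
Evaluate the dominant behaviour as x → -∞; each term tends to a finite value or vanishes.
Limit = 4.

Final answer: 4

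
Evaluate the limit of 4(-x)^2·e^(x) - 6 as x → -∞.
The product is a 0·∞ indeterminate form at x → -∞.
Rewrite the product as 4(-x)^2 / e^(-x) (an ∞/∞ form) and apply L'Hôpital, or use the standard hierarchy e^(|x|) ≫ |(-x)^2| as x → -∞.
The indeterminate product → 0, so the limit = -6.

Final answer: -6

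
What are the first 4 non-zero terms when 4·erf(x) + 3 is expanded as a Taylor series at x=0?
4·x^5/(5·√(π)) - 8·x^3/(3·√(π)) + 8·x/√(π) + 3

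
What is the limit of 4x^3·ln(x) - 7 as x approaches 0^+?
The product is a 0·∞ indeterminate form at x → 0⁺.
Rewrite the product as 4·ln(x) / x^(-3) and apply L'Hôpital, or use the standard hierarchy x^(-3) ≫ |ln x| as x → 0⁺.
The indeterminate product → 0, so the limit = -7.

Final answer: -7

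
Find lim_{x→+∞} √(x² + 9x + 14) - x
This is an ∞ − ∞ indeterminate form.
Multiply and divide by the conjugate √(x²+9x + 14) + x; the x² terms cancel, leaving (9x + 14)/(√(x²+9x + 14)+x) → 9/2.
Limit = 9/2.

Final answer: 9/2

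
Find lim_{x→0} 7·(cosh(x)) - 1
Direct substitution at x = 0 gives 6.

Final answer: 6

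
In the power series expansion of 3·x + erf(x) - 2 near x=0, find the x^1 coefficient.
Expand to order 1: 3·x + erf(x) - 2 = x·(2/√(π) + 3) - 2 + O(x^2).
The coefficient of x^1 is 2/√(π) + 3.

Final answer: 2/√(π) + 3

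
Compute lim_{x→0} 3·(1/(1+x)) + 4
Direct substitution at x = 0 gives 7.

Final answer: 7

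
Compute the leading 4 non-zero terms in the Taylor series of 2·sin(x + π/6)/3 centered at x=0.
-√(3)·x^3/18 - x^2/6 + √(3)·x/3 + 1/3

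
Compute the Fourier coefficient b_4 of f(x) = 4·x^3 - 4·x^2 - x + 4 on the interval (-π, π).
b_4 = (1/π) ∫_{-π}^{π} f(x)·sin(4x) dx.
Evaluate the integral (use parity and integration by parts as needed): b_4 = 5/4 - 2·π^2.

Final answer: 5/4 - 2·π^2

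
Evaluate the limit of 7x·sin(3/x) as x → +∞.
As x → +∞: let u = 3/x → 0⁺; then 7·x·sin(3/x) = 7·3·sin(u)/u → 7·3·1 = 21.
Limit = 21.

Final answer: 21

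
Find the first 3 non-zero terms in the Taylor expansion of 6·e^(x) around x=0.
3·x^2 + 6·x + 6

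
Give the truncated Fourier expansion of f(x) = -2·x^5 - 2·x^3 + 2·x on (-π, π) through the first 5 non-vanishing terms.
(-452 - 4·π^4 + 76·π^2)·sin(x) + (-8·π^2 + 10 + 2·π^4)·sin(2·x) + (-4·π^4/3 + 20/81 + 44·π^2/27)·sin(3·x) + (-π^2/4 - 29/32 + π^4)·sin(4·x) + (-4·π^4/5 - 4·π^2/25 + 524/625)·sin(5·x)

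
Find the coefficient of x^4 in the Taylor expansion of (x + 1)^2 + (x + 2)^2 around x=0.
Expand to order 4: (x + 1)^2 + (x + 2)^2 = 2·x^2 + 6·x + 5 + O(x^5).
The coefficient of x^4 is 0.

Final answer: 0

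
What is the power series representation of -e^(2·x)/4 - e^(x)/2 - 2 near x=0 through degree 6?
-11·x^6/480 - 17·x^5/240 - 3·x^4/16 - 5·x^3/12 - 3·x^2/4 - x - 11/4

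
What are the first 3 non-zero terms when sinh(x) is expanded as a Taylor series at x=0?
x^5/120 + x^3/6 + x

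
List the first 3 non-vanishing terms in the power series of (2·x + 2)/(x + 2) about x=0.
-x^2/4 + x/2 + 1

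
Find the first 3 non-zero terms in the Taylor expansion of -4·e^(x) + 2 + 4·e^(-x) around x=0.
-4·x^3/3 - 8·x + 2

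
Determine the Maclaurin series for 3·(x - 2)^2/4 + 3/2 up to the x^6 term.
3·x^2/4 - 3·x + 9/2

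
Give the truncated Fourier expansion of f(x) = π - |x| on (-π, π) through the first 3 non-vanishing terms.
4·cos(x)/π + 4·cos(3·x)/(9·π) + π/2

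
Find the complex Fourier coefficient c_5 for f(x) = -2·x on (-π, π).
Compute the real Fourier coefficients first: a_5 = 0, b_5 = -4/5.
Then c_5 = (a_5 − i·b_5)/2 = 2·i/5.

Final answer: 2·i/5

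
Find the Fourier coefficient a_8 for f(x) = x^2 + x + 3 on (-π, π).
a_8 = (1/π) ∫_{-π}^{π} f(x)·cos(8x) dx.
Evaluate the integral (use parity and integration by parts as needed): a_8 = 1/16.

Final answer: 1/16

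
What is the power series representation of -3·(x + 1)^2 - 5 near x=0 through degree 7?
-3·x^2 - 6·x - 8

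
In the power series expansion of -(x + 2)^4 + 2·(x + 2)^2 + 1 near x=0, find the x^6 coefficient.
Expand to order 6: -(x + 2)^4 + 2·(x + 2)^2 + 1 = -x^4 - 8·x^3 - 22·x^2 - 24·x - 7 + O(x^7).
The coefficient of x^6 is 0.

Final answer: 0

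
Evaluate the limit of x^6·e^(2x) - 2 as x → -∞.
The product is a 0·∞ indeterminate form at x → -∞.
Rewrite the product as x^6 / e^(-2x) (an ∞/∞ form) and apply L'Hôpital, or use the standard hierarchy e^(2|x|) ≫ |x^6| as x → -∞.
The indeterminate product → 0, so the limit = -2.

Final answer: -2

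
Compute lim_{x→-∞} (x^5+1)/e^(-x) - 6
The quotient is an ∞/∞ indeterminate form as x → -∞.
Compare growth rates of the dominant terms (exponentials ≫ polynomials ≫ logarithms), or apply L'Hôpital's rule; the quotient → 0.
Adding the constant: 0 - 6 = -6. Limit = -6.

Final answer: -6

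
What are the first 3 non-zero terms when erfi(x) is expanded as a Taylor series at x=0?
x^5/(5·√(π)) + 2·x^3/(3·√(π)) + 2·x/√(π)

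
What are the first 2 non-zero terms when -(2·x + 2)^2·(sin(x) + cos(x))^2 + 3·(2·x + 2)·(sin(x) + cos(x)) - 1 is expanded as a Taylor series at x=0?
1 - 4·x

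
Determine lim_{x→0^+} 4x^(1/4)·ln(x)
This is a 0·∞ indeterminate form at x → 0⁺.
Rewrite the product as 4·ln(x) / x^(-1/4) and apply L'Hôpital, or use the standard hierarchy x^(-1/4) ≫ |ln x| as x → 0⁺.
The indeterminate product → 0, so the limit = 0.

Final answer: 0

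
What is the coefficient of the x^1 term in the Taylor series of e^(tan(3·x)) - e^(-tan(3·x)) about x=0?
Expand to order 1: e^(tan(3·x)) - e^(-tan(3·x)) = 6·x + O(x^2).
The coefficient of x^1 is 6.

Final answer: 6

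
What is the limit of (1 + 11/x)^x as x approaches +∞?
As x → +∞: this is the defining limit (1 + 11/x)^x → e^11.
Limit = e^(11).

Final answer: e^(11)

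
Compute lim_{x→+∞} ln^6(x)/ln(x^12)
This is an ∞/∞ indeterminate form as x → +∞.
Write ln(x^12) = 12·ln(x), reducing the quotient to ln^5(x)/12 → ∞.
Limit = ∞.

Final answer: ∞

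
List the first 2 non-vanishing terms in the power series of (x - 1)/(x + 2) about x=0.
3·x/4 - 1/2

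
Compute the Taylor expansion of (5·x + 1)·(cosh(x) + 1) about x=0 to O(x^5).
x^4/24 + 5·x^3/2 + x^2/2 + 10·x + 2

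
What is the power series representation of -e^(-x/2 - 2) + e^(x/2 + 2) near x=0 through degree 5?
x^5·(e^(-2)/3840 + e^(2)/3840) + x^4·(-e^(-2)/384 + e^(2)/384) + x^3·(e^(-2)/48 + e^(2)/48) + x^2·(-e^(-2)/8 + e^(2)/8) + x·(e^(-2)/2 + e^(2)/2) - e^(-2) + e^(2)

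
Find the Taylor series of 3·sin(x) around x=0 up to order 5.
x^5/40 - x^3/2 + 3·x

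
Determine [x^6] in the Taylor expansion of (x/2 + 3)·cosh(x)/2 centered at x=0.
Expand to order 6: (x/2 + 3)·cosh(x)/2 = x^6/480 + x^5/96 + x^4/16 + x^3/8 + 3·x^2/4 + x/4 + 3/2 + O(x^7).
The coefficient of x^6 is 1/480.

Final answer: 1/480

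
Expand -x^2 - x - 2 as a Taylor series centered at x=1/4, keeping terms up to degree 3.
-37/16 - 3·(x - 1/4)/2 - (x - 1/4)^2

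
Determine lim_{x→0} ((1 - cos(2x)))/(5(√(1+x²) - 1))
Both numerator and denominator → 0 as x → 0; this is a 0/0 indeterminate form.
Expand each to leading order near x = 0: numerator ~ 2·x^2, denominator ~ 5·x^2/2.
The limit of the ratio is 4/5.

Final answer: 4/5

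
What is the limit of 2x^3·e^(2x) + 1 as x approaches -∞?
The product is a 0·∞ indeterminate form at x → -∞.
Rewrite the product as 2x^3 / e^(-2x) (an ∞/∞ form) and apply L'Hôpital, or use the standard hierarchy e^(2|x|) ≫ |x^3| as x → -∞.
The indeterminate product → 0, so the limit = 1.

Final answer: 1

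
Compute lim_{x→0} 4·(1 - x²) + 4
Direct substitution at x = 0 gives 8.

Final answer: 8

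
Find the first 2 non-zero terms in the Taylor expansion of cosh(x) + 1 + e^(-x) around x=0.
3 - x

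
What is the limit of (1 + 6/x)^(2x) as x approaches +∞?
As x → +∞: write (1 + 6/x)^(2x) = ((1 + 6/x)^x)^2 → (e^6)^2 = e^12.
Limit = e^(12).

Final answer: e^(12)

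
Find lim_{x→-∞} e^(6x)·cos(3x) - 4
Evaluate the dominant behaviour as x → -∞; each term tends to a finite value or vanishes.
Limit = -4.

Final answer: -4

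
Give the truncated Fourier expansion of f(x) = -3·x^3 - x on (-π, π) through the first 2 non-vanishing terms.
(34 - 6·π^2)·sin(x) + (-7/2 + 3·π^2)·sin(2·x)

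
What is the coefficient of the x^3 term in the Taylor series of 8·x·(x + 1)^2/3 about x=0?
Expand to order 3: 8·x·(x + 1)^2/3 = 8·x^3/3 + 16·x^2/3 + 8·x/3 + O(x^4).
The coefficient of x^3 is 8/3.

Final answer: 8/3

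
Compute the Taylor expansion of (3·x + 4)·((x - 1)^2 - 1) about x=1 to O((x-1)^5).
-7 - 3·(x - 1) + 7·(x - 1)^2 + 3·(x - 1)^3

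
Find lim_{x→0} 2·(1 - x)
Direct substitution at x = 0 gives 2.

Final answer: 2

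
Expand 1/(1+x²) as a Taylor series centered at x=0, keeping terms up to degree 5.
x^4 - x^2 + 1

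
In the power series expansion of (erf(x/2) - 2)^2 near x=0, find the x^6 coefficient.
Expand to order 6: (erf(x/2) - 2)^2 = 7·x^6/(360·π) - x^5/(40·√(π)) - x^4/(6·π) + x^3/(3·√(π)) + x^2/π - 4·x/√(π) + 4 + O(x^7).
The coefficient of x^6 is 7/(360·π).

Final answer: 7/(360·π)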